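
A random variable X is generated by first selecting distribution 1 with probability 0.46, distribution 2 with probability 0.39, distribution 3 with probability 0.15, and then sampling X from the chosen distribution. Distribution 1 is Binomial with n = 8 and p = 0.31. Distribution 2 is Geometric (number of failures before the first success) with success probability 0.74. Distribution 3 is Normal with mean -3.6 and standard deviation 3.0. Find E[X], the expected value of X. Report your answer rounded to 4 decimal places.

0.7378

Component means — 1: 2.48; 2: 0.351351; 3: -3.6.
E[X] = 0.46·2.48 + 0.39·0.351351 + 0.15·-3.6 = 0.737827.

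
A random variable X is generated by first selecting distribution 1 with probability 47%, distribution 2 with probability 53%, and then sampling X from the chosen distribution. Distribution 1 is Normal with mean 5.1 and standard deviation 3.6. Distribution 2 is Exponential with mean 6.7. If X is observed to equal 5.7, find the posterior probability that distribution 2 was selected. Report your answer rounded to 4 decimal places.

Likelihoods f(5.7 | ·): 1: 0.109289; 2: 0.0637457.
Posterior ∝ prior × likelihood. Numerator for 2: 0.53·0.0637457 = 0.0337852.
Normalizing constant: 0.47·0.109289 + 0.53·0.0637457 = 0.085151.
P(2 | observation) = 0.0337852 / 0.085151 = 0.396768.

0.3968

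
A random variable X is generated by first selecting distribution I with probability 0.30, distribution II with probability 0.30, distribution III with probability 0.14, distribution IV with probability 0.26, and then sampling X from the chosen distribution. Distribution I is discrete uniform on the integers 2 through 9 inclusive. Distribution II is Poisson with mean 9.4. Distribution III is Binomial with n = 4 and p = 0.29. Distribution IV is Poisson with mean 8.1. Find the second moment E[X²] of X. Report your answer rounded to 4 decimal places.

59.4463

For each component E[X²] = Var + (mean)², giving I: 35.5; II: 97.76; III: 2.1692; IV: 73.71.
Overall E[X²] = 0.3·35.5 + 0.3·97.76 + 0.14·2.1692 + 0.26·73.71 = 59.4463.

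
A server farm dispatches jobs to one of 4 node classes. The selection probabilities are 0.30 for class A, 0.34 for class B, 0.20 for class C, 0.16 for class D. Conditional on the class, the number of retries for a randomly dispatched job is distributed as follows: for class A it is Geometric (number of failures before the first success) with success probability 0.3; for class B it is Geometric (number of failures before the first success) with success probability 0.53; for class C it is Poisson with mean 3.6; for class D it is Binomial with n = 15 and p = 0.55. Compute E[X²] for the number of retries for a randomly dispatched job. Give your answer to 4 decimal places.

For each component E[X²] = Var + (mean)², giving A: 13.2222; B: 2.45959; C: 16.56; D: 71.775.
Overall E[X²] = 0.3·13.2222 + 0.34·2.45959 + 0.2·16.56 + 0.16·71.775 = 19.5989.

19.5989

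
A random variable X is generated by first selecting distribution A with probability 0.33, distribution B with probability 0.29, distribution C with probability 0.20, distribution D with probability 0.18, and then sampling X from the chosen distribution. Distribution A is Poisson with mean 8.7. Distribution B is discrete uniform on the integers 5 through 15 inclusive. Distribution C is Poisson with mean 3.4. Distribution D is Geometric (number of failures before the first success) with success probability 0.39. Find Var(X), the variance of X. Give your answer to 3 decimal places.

18.576

Per component, A: μ=8.7, E[X²]=84.39; B: μ=10, E[X²]=110; C: μ=3.4, E[X²]=14.96; D: μ=1.5641, E[X²]=6.45694.
E[X] = 0.33·8.7 + 0.29·10 + 0.2·3.4 + 0.18·1.5641 = 6.73254.
E[X²] = 0.33·84.39 + 0.29·110 + 0.2·14.96 + 0.18·6.45694 = 63.9029.
Var(X) = E[X²] − (E[X])² = 63.9029 − 45.3271 = 18.5759.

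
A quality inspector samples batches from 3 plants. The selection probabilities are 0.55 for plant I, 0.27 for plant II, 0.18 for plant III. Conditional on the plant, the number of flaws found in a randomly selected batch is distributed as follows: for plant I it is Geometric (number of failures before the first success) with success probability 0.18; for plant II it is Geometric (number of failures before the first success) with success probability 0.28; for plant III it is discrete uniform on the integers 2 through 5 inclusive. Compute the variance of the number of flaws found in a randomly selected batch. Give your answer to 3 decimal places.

17.361

Per component, I: μ=4.55556, E[X²]=46.0617; II: μ=2.57143, E[X²]=15.7959; III: μ=3.5, E[X²]=13.5.
E[X] = 0.55·4.55556 + 0.27·2.57143 + 0.18·3.5 = 3.82984.
E[X²] = 0.55·46.0617 + 0.27·15.7959 + 0.18·13.5 = 32.0288.
Var(X) = E[X²] − (E[X])² = 32.0288 − 14.6677 = 17.3612.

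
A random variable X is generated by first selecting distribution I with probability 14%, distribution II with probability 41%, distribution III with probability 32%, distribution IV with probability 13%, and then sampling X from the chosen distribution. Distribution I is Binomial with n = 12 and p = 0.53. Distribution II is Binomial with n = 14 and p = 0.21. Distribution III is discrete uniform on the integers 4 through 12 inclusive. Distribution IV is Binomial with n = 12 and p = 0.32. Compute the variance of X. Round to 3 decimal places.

8.873

Per component, I: μ=6.36, E[X²]=43.4388; II: μ=2.94, E[X²]=10.9662; III: μ=8, E[X²]=70.6667; IV: μ=3.84, E[X²]=17.3568.
E[X] = 0.14·6.36 + 0.41·2.94 + 0.32·8 + 0.13·3.84 = 5.155.
E[X²] = 0.14·43.4388 + 0.41·10.9662 + 0.32·70.6667 + 0.13·17.3568 = 35.4473.
Var(X) = E[X²] − (E[X])² = 35.4473 − 26.574 = 8.87327.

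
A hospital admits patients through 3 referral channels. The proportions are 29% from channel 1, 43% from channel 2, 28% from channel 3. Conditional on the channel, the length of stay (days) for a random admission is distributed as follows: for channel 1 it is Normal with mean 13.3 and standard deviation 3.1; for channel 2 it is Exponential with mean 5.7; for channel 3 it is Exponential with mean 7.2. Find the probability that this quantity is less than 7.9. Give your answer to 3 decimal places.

Conditional on each channel, P(X < 7.9): 1: 0.0407599; 2: 0.749918; 3: 0.666203.
By total probability, P(X < 7.9) = 0.29·0.0407599 + 0.43·0.749918 + 0.28·0.666203 = 0.520822.

0.521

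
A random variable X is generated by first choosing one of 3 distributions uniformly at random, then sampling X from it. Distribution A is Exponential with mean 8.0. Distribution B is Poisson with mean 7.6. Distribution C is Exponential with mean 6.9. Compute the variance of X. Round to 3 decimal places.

39.943

Per component, A: μ=8, E[X²]=128; B: μ=7.6, E[X²]=65.36; C: μ=6.9, E[X²]=95.22.
E[X] = 0.333333·8 + 0.333333·7.6 + 0.333333·6.9 = 7.5.
E[X²] = 0.333333·128 + 0.333333·65.36 + 0.333333·95.22 = 96.1933.
Var(X) = E[X²] − (E[X])² = 96.1933 − 56.25 = 39.9433.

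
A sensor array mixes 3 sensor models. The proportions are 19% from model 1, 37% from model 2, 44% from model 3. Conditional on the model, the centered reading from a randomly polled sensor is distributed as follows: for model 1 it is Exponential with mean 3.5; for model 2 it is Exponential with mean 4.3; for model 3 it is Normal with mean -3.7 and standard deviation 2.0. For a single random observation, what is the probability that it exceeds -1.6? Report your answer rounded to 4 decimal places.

Conditional on each model, P(X > -1.6): 1: 1; 2: 1; 3: 0.146859.
By total probability, P(X > -1.6) = 0.19·1 + 0.37·1 + 0.44·0.146859 = 0.624618.

0.6246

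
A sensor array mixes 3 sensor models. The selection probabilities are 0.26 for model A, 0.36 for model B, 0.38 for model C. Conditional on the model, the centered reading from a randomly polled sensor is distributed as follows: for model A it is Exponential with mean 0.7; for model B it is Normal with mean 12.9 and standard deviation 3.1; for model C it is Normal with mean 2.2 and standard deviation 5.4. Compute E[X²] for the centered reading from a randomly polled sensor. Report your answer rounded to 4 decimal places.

76.5420

For each component E[X²] = Var + (mean)², giving A: 0.98; B: 176.02; C: 34.
Overall E[X²] = 0.26·0.98 + 0.36·176.02 + 0.38·34 = 76.542.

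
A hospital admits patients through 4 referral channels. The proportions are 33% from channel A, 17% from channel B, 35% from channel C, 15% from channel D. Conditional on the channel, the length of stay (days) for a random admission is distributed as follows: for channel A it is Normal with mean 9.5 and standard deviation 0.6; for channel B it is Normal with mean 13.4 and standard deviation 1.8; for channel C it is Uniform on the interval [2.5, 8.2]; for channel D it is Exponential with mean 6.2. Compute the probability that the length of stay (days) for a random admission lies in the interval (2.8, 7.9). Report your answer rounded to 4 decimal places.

0.3682

Conditional on each channel, P(2.8 < X < 7.9): A: 0.00383038; B: 0.00112322; C: 0.894737; D: 0.356944.
By total probability, P(2.8 < X < 7.9) = 0.33·0.00383038 + 0.17·0.00112322 + 0.35·0.894737 + 0.15·0.356944 = 0.368154.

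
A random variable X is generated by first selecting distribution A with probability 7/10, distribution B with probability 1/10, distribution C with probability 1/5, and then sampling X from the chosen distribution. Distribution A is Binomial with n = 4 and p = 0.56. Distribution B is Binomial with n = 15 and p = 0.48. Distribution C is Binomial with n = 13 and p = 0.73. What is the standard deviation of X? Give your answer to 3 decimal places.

3.281

Per component, A: μ=2.24, E[X²]=6.0032; B: μ=7.2, E[X²]=55.584; C: μ=9.49, E[X²]=92.6224.
E[X] = 0.7·2.24 + 0.1·7.2 + 0.2·9.49 = 4.186.
E[X²] = 0.7·6.0032 + 0.1·55.584 + 0.2·92.6224 = 28.2851.
Var(X) = E[X²] − (E[X])² = 28.2851 − 17.5226 = 10.7625.
SD(X) = √10.7625 = 3.28063.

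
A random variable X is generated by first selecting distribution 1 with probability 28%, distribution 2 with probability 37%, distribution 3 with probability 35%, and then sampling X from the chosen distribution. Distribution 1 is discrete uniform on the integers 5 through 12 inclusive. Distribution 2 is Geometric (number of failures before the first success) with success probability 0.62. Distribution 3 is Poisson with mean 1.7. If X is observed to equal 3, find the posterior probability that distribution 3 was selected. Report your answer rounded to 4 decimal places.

0.8062

Likelihoods P(X=3 | ·): 1: 0; 2: 0.0340206; 3: 0.149587.
Posterior ∝ prior × likelihood. Numerator for 3: 0.35·0.149587 = 0.0523556.
Normalizing constant: 0.28·0 + 0.37·0.0340206 + 0.35·0.149587 = 0.0649432.
P(3 | observation) = 0.0523556 / 0.0649432 = 0.806175.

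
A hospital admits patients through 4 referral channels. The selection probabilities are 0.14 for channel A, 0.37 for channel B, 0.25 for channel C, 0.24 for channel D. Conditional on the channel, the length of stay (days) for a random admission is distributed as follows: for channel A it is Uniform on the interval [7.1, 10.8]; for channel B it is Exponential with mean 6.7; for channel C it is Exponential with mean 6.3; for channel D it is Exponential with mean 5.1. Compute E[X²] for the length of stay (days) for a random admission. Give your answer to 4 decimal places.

76.9225

For each component E[X²] = Var + (mean)², giving A: 81.2433; B: 89.78; C: 79.38; D: 52.02.
Overall E[X²] = 0.14·81.2433 + 0.37·89.78 + 0.25·79.38 + 0.24·52.02 = 76.9225.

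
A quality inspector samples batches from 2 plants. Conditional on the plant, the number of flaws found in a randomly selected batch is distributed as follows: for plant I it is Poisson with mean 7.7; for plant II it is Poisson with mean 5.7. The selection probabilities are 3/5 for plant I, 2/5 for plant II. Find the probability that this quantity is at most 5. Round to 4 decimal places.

0.3302

Conditional on each plant, P(X ≤ 5): I: 0.220287; II: 0.494985.
By total probability, P(X ≤ 5) = 0.6·0.220287 + 0.4·0.494985 = 0.330166.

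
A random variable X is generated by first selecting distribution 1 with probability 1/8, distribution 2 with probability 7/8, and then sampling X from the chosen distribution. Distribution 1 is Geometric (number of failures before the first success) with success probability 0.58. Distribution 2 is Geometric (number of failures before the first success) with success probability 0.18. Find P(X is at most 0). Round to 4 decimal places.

Conditional on each component, P(X ≤ 0): 1: 0.58; 2: 0.18.
By total probability, P(X ≤ 0) = 0.125·0.58 + 0.875·0.18 = 0.23.

0.2300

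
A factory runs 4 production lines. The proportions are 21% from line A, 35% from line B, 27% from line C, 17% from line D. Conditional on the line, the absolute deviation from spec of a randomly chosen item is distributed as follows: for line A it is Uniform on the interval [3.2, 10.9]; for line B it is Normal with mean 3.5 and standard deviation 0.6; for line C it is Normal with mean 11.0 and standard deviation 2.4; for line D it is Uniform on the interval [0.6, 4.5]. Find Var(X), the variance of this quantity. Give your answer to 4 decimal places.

14.1148

Per component, A: μ=7.05, E[X²]=54.6433; B: μ=3.5, E[X²]=12.61; C: μ=11, E[X²]=126.76; D: μ=2.55, E[X²]=7.77.
E[X] = 0.21·7.05 + 0.35·3.5 + 0.27·11 + 0.17·2.55 = 6.109.
E[X²] = 0.21·54.6433 + 0.35·12.61 + 0.27·126.76 + 0.17·7.77 = 51.4347.
Var(X) = E[X²] − (E[X])² = 51.4347 − 37.3199 = 14.1148.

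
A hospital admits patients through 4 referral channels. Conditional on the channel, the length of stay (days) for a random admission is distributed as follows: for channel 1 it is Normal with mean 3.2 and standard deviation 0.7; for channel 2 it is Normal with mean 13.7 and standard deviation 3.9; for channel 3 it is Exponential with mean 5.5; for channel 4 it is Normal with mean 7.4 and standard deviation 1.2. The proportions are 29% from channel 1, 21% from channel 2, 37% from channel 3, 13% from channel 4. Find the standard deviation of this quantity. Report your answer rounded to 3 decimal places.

Per component, 1: μ=3.2, E[X²]=10.73; 2: μ=13.7, E[X²]=202.9; 3: μ=5.5, E[X²]=60.5; 4: μ=7.4, E[X²]=56.2.
E[X] = 0.29·3.2 + 0.21·13.7 + 0.37·5.5 + 0.13·7.4 = 6.802.
E[X²] = 0.29·10.73 + 0.21·202.9 + 0.37·60.5 + 0.13·56.2 = 75.4117.
Var(X) = E[X²] − (E[X])² = 75.4117 − 46.2672 = 29.1445.
SD(X) = √29.1445 = 5.39856.

5.399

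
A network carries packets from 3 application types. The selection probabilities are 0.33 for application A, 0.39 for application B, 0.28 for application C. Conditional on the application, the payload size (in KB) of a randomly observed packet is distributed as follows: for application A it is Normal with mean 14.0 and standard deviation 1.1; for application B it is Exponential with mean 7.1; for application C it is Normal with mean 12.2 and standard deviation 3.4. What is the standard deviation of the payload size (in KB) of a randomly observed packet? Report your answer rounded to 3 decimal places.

5.706

Per component, A: μ=14, E[X²]=197.21; B: μ=7.1, E[X²]=100.82; C: μ=12.2, E[X²]=160.4.
E[X] = 0.33·14 + 0.39·7.1 + 0.28·12.2 = 10.805.
E[X²] = 0.33·197.21 + 0.39·100.82 + 0.28·160.4 = 149.311.
Var(X) = E[X²] − (E[X])² = 149.311 − 116.748 = 32.5631.
SD(X) = √32.5631 = 5.70641.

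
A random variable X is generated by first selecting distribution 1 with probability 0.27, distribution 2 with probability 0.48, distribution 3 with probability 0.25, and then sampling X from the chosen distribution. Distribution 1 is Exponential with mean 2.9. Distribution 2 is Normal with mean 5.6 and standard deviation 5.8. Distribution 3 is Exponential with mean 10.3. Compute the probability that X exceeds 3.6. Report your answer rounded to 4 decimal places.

Conditional on each component, P(X > 3.6): 1: 0.288985; 2: 0.634888; 3: 0.70503.
By total probability, P(X > 3.6) = 0.27·0.288985 + 0.48·0.634888 + 0.25·0.70503 = 0.55903.

0.5590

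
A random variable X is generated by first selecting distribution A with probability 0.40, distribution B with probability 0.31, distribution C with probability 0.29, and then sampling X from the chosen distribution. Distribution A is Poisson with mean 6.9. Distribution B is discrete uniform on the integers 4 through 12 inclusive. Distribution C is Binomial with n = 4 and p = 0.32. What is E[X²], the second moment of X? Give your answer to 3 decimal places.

For each component E[X²] = Var + (mean)², giving A: 54.51; B: 70.6667; C: 2.5088.
Overall E[X²] = 0.4·54.51 + 0.31·70.6667 + 0.29·2.5088 = 44.4382.

44.438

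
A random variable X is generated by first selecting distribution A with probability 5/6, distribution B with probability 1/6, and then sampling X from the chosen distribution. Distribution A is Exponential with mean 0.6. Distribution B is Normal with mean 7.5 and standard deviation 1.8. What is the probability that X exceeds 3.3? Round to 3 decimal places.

0.168

Conditional on each component, P(X > 3.3): A: 0.00408677; B: 0.990185.
By total probability, P(X > 3.3) = 0.833333·0.00408677 + 0.166667·0.990185 = 0.168436.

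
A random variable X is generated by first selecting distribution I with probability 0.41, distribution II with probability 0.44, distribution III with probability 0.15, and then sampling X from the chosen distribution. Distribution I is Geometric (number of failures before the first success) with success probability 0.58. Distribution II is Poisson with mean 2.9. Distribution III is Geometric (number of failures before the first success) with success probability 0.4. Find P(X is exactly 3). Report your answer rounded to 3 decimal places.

0.129

Conditional on each component, P(X = 3): I: 0.042971; II: 0.22366; III: 0.0864.
By total probability, P(X = 3) = 0.41·0.042971 + 0.44·0.22366 + 0.15·0.0864 = 0.128989.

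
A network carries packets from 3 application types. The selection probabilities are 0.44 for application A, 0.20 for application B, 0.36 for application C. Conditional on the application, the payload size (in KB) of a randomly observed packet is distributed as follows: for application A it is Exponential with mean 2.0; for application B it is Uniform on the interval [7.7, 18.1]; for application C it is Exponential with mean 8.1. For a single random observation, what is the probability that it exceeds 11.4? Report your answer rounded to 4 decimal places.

Conditional on each application, P(X > 11.4): A: 0.00334597; B: 0.644231; C: 0.244777.
By total probability, P(X > 11.4) = 0.44·0.00334597 + 0.2·0.644231 + 0.36·0.244777 = 0.218438.

0.2184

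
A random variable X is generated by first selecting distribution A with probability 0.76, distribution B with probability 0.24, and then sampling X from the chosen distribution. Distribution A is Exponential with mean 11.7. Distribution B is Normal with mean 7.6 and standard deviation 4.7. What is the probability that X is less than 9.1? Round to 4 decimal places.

0.5609

Conditional on each component, P(X < 9.1): A: 0.540574; B: 0.625193.
By total probability, P(X < 9.1) = 0.76·0.540574 + 0.24·0.625193 = 0.560883.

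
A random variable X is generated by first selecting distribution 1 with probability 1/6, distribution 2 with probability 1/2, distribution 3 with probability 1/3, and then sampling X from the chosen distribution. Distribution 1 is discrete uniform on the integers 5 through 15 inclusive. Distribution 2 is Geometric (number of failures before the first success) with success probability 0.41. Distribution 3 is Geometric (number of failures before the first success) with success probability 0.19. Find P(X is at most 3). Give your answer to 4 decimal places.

0.6293

Conditional on each component, P(X ≤ 3): 1: 0; 2: 0.878826; 3: 0.569533.
By total probability, P(X ≤ 3) = 0.166667·0 + 0.5·0.878826 + 0.333333·0.569533 = 0.629257.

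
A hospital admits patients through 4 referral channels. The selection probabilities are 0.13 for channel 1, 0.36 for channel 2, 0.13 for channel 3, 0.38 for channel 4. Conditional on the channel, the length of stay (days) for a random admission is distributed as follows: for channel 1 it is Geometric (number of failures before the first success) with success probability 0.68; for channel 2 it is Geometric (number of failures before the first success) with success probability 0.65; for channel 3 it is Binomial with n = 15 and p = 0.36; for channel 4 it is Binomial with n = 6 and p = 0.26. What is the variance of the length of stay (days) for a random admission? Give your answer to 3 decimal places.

3.723

Per component, 1: μ=0.470588, E[X²]=0.913495; 2: μ=0.538462, E[X²]=1.11834; 3: μ=5.4, E[X²]=32.616; 4: μ=1.56, E[X²]=3.588.
E[X] = 0.13·0.470588 + 0.36·0.538462 + 0.13·5.4 + 0.38·1.56 = 1.54982.
E[X²] = 0.13·0.913495 + 0.36·1.11834 + 0.13·32.616 + 0.38·3.588 = 6.12488.
Var(X) = E[X²] − (E[X])² = 6.12488 − 2.40195 = 3.72293.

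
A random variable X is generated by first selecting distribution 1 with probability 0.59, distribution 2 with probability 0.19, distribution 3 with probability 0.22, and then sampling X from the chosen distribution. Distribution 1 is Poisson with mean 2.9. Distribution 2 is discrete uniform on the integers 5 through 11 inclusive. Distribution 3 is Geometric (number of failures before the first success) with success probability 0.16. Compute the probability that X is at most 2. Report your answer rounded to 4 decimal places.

Conditional on each component, P(X ≤ 2): 1: 0.445963; 2: 0; 3: 0.407296.
By total probability, P(X ≤ 2) = 0.59·0.445963 + 0.19·0 + 0.22·0.407296 = 0.352723.

0.3527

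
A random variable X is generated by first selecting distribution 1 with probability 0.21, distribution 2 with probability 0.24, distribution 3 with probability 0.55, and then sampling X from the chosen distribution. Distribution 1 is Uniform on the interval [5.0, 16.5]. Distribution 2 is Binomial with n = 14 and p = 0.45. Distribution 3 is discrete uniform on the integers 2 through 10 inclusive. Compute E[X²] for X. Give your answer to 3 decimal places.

60.406

For each component E[X²] = Var + (mean)², giving 1: 126.583; 2: 43.155; 3: 42.6667.
Overall E[X²] = 0.21·126.583 + 0.24·43.155 + 0.55·42.6667 = 60.4064.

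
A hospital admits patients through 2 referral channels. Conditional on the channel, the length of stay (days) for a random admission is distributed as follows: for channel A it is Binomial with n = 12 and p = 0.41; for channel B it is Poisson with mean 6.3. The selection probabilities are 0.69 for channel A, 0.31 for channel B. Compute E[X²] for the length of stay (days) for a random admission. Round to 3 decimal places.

For each component E[X²] = Var + (mean)², giving A: 27.1092; B: 45.99.
Overall E[X²] = 0.69·27.1092 + 0.31·45.99 = 32.9622.

32.962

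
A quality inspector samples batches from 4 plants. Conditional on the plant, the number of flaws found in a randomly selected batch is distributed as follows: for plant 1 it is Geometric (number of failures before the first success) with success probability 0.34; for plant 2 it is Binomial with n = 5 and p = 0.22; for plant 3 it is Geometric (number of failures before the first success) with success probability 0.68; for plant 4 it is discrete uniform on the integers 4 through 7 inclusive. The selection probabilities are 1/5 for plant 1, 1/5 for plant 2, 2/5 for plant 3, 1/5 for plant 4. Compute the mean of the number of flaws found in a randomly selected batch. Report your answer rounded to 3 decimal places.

1.896

Component means — 1: 1.94118; 2: 1.1; 3: 0.470588; 4: 5.5.
E[X] = 0.2·1.94118 + 0.2·1.1 + 0.4·0.470588 + 0.2·5.5 = 1.89647.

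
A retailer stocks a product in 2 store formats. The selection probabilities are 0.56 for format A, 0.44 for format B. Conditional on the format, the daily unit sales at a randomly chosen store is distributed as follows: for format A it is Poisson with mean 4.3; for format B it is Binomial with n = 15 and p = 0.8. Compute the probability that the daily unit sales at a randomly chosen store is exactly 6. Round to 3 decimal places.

Conditional on each format, P(X = 6): A: 0.119127; B: 0.00067176.
By total probability, P(X = 6) = 0.56·0.119127 + 0.44·0.00067176 = 0.067007.

0.067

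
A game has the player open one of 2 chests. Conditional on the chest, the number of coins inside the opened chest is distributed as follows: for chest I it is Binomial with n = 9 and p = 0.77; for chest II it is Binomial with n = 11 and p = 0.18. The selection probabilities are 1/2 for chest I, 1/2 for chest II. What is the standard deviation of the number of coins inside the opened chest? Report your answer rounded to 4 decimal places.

2.7811

Per component, I: μ=6.93, E[X²]=49.6188; II: μ=1.98, E[X²]=5.544.
E[X] = 0.5·6.93 + 0.5·1.98 = 4.455.
E[X²] = 0.5·49.6188 + 0.5·5.544 = 27.5814.
Var(X) = E[X²] − (E[X])² = 27.5814 − 19.847 = 7.73437.
SD(X) = √7.73437 = 2.78107.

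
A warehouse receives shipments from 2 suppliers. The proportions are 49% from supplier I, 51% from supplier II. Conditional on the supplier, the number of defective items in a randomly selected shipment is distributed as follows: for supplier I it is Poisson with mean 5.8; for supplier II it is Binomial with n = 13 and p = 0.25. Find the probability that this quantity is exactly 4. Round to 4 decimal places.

0.1769

Conditional on each supplier, P(X = 4): I: 0.142755; II: 0.209709.
By total probability, P(X = 4) = 0.49·0.142755 + 0.51·0.209709 = 0.176902.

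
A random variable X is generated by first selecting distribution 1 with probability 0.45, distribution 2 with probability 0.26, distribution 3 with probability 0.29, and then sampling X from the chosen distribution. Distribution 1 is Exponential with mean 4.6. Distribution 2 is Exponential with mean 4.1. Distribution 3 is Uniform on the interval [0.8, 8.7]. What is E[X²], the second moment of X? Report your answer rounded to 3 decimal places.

For each component E[X²] = Var + (mean)², giving 1: 42.32; 2: 33.62; 3: 27.7633.
Overall E[X²] = 0.45·42.32 + 0.26·33.62 + 0.29·27.7633 = 35.8366.

35.837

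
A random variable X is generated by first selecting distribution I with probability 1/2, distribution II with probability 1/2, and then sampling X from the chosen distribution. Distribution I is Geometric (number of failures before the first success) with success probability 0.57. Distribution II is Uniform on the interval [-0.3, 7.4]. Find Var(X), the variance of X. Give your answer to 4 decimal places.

5.0860

Per component, I: μ=0.754386, E[X²]=1.89258; II: μ=3.55, E[X²]=17.5433.
E[X] = 0.5·0.754386 + 0.5·3.55 = 2.15219.
E[X²] = 0.5·1.89258 + 0.5·17.5433 = 9.71796.
Var(X) = E[X²] − (E[X])² = 9.71796 − 4.63193 = 5.08602.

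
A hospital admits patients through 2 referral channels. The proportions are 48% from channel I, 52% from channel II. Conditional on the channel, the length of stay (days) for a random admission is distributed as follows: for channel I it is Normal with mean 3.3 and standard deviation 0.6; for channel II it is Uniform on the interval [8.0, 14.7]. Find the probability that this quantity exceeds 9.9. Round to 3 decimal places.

0.373

Conditional on each channel, P(X > 9.9): I: 0; II: 0.716418.
By total probability, P(X > 9.9) = 0.48·0 + 0.52·0.716418 = 0.372537.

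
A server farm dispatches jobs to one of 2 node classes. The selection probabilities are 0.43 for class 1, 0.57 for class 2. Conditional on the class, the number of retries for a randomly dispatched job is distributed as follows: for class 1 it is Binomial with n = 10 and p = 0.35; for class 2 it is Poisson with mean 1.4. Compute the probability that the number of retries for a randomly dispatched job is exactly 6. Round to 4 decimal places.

0.0311

Conditional on each class, P(X = 6): 1: 0.0689098; 2: 0.00257883.
By total probability, P(X = 6) = 0.43·0.0689098 + 0.57·0.00257883 = 0.0311011.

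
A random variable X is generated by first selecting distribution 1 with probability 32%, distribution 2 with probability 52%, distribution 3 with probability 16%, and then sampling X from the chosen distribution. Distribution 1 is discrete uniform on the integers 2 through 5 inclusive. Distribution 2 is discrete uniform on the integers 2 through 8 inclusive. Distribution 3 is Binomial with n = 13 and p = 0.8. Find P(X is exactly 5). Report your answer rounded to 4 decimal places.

Conditional on each component, P(X = 5): 1: 0.25; 2: 0.142857; 3: 0.00107961.
By total probability, P(X = 5) = 0.32·0.25 + 0.52·0.142857 + 0.16·0.00107961 = 0.154458.

0.1545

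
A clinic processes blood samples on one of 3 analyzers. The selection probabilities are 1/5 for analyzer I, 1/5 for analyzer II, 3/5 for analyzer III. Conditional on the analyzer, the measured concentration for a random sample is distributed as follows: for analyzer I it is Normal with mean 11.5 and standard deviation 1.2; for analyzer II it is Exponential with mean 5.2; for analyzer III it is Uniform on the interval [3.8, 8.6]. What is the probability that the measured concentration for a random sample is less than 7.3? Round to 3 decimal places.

Conditional on each analyzer, P(X < 7.3): I: 0.000232629; II: 0.75435; III: 0.729167.
By total probability, P(X < 7.3) = 0.2·0.000232629 + 0.2·0.75435 + 0.6·0.729167 = 0.588416.

0.588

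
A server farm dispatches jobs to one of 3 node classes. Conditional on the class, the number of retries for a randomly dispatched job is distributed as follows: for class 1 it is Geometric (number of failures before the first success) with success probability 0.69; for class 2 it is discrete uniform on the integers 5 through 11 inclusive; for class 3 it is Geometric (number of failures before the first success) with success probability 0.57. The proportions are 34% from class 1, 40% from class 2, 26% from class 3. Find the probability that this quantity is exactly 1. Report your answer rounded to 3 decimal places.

Conditional on each class, P(X = 1): 1: 0.2139; 2: 0; 3: 0.2451.
By total probability, P(X = 1) = 0.34·0.2139 + 0.4·0 + 0.26·0.2451 = 0.136452.

0.136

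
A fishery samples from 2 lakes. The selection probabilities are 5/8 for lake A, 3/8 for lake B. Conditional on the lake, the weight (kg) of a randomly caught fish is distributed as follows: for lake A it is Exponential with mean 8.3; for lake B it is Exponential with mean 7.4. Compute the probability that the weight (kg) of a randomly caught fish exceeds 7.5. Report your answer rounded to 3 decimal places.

0.389

Conditional on each lake, P(X > 7.5): A: 0.405103; B: 0.362942.
By total probability, P(X > 7.5) = 0.625·0.405103 + 0.375·0.362942 = 0.389292.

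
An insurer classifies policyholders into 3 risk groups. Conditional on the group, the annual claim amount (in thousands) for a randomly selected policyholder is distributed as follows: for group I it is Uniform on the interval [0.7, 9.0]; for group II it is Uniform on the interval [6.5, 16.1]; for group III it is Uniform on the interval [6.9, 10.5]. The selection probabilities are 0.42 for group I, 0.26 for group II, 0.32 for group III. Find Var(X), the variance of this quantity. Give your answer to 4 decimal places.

Per component, I: μ=4.85, E[X²]=29.2633; II: μ=11.3, E[X²]=135.37; III: μ=8.7, E[X²]=76.77.
E[X] = 0.42·4.85 + 0.26·11.3 + 0.32·8.7 = 7.759.
E[X²] = 0.42·29.2633 + 0.26·135.37 + 0.32·76.77 = 72.0532.
Var(X) = E[X²] − (E[X])² = 72.0532 − 60.2021 = 11.8511.

11.8511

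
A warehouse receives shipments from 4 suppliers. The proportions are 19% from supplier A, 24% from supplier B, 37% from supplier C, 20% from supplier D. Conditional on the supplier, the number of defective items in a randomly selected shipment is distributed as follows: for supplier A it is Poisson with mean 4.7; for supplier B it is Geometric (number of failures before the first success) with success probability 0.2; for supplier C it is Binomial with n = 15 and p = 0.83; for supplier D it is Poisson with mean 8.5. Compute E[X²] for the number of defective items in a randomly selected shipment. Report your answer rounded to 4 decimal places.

For each component E[X²] = Var + (mean)², giving A: 26.79; B: 36; C: 157.119; D: 80.75.
Overall E[X²] = 0.19·26.79 + 0.24·36 + 0.37·157.119 + 0.2·80.75 = 88.0141.

88.0141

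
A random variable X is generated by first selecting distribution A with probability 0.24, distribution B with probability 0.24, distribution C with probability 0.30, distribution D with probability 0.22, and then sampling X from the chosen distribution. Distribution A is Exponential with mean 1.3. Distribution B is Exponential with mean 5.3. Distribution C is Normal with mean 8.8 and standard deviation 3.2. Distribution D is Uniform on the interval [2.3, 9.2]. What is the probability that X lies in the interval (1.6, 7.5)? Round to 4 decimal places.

0.4533

Conditional on each component, P(1.6 < X < 7.5): A: 0.288946; B: 0.496519; C: 0.330055; D: 0.753623.
By total probability, P(1.6 < X < 7.5) = 0.24·0.288946 + 0.24·0.496519 + 0.3·0.330055 + 0.22·0.753623 = 0.453325.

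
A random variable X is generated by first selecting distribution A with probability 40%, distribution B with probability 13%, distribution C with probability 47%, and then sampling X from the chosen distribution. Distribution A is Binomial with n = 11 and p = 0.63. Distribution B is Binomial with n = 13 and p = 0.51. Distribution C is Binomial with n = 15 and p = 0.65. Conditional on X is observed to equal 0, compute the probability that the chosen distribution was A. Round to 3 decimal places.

0.367

Likelihoods P(X=0 | ·): A: 1.77918e-05; B: 9.38748e-05; C: 1.44884e-07.
Posterior ∝ prior × likelihood. Numerator for A: 0.4·1.77918e-05 = 7.1167e-06.
Normalizing constant: 0.4·1.77918e-05 + 0.13·9.38748e-05 + 0.47·1.44884e-07 = 1.93885e-05.
P(A | observation) = 7.1167e-06 / 1.93885e-05 = 0.367058.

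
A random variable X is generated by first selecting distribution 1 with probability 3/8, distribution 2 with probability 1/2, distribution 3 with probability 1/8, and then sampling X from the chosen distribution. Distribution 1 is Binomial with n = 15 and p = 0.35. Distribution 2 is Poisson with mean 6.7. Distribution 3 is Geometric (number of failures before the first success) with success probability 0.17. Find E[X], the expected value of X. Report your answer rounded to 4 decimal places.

Component means — 1: 5.25; 2: 6.7; 3: 4.88235.
E[X] = 0.375·5.25 + 0.5·6.7 + 0.125·4.88235 = 5.92904.

5.9290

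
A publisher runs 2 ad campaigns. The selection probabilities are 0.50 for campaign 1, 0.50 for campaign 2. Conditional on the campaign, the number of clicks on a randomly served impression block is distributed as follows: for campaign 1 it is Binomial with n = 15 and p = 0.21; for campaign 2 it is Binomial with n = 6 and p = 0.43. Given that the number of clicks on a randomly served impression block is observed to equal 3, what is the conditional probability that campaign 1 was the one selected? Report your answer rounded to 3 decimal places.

Likelihoods P(X=3 | ·): 1: 0.248997; 2: 0.294483.
Posterior ∝ prior × likelihood. Numerator for 1: 0.5·0.248997 = 0.124499.
Normalizing constant: 0.5·0.248997 + 0.5·0.294483 = 0.27174.
P(1 | observation) = 0.124499 / 0.27174 = 0.458153.

0.458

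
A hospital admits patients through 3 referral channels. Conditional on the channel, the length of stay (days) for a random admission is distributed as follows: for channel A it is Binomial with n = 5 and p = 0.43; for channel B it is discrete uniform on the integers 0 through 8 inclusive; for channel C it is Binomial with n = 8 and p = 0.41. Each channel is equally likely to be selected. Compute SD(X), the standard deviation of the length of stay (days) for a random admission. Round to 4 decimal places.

Per component, A: μ=2.15, E[X²]=5.848; B: μ=4, E[X²]=22.6667; C: μ=3.28, E[X²]=12.6936.
E[X] = 0.333333·2.15 + 0.333333·4 + 0.333333·3.28 = 3.14333.
E[X²] = 0.333333·5.848 + 0.333333·22.6667 + 0.333333·12.6936 = 13.7361.
Var(X) = E[X²] − (E[X])² = 13.7361 − 9.88054 = 3.85554.
SD(X) = √3.85554 = 1.96355.

1.9636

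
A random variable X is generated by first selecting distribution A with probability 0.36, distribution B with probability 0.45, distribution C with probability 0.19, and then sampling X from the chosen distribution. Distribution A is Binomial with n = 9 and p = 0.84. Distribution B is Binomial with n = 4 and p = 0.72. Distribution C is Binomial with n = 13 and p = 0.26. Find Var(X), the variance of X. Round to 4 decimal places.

6.0382

Per component, A: μ=7.56, E[X²]=58.3632; B: μ=2.88, E[X²]=9.1008; C: μ=3.38, E[X²]=13.9256.
E[X] = 0.36·7.56 + 0.45·2.88 + 0.19·3.38 = 4.6598.
E[X²] = 0.36·58.3632 + 0.45·9.1008 + 0.19·13.9256 = 27.752.
Var(X) = E[X²] − (E[X])² = 27.752 − 21.7137 = 6.03824.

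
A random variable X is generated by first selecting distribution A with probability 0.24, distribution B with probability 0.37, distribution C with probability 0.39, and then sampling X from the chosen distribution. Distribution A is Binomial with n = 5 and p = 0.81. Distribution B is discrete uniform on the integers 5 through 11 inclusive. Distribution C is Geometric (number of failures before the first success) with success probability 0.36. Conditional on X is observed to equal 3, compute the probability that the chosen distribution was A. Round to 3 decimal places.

Likelihoods P(X=3 | ·): A: 0.19185; B: 0; C: 0.0943718.
Posterior ∝ prior × likelihood. Numerator for A: 0.24·0.19185 = 0.046044.
Normalizing constant: 0.24·0.19185 + 0.37·0 + 0.39·0.0943718 = 0.0828491.
P(A | observation) = 0.046044 / 0.0828491 = 0.555758.

0.556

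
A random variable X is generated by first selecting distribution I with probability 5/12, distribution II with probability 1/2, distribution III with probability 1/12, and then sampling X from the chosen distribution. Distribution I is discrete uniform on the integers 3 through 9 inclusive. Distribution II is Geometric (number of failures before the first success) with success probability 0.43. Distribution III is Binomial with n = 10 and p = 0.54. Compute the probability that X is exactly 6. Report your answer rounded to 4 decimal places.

Conditional on each component, P(X = 6): I: 0.142857; II: 0.0147475; III: 0.233138.
By total probability, P(X = 6) = 0.416667·0.142857 + 0.5·0.0147475 + 0.0833333·0.233138 = 0.0863257.

0.0863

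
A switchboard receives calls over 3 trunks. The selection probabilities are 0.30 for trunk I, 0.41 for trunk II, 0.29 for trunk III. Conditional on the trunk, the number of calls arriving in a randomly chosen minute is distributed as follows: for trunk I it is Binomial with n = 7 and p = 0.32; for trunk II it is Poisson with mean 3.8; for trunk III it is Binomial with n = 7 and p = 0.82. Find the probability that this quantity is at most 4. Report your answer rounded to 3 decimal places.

0.596

Conditional on each trunk, P(X ≤ 4): I: 0.961963; II: 0.667844; III: 0.115415.
By total probability, P(X ≤ 4) = 0.3·0.961963 + 0.41·0.667844 + 0.29·0.115415 = 0.595875.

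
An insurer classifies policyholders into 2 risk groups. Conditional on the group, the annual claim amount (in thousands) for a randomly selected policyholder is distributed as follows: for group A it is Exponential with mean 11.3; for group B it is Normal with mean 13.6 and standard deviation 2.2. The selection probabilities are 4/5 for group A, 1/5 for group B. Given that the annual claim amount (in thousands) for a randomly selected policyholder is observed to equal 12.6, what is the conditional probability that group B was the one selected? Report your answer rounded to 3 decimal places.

Likelihoods f(12.6 | ·): A: 0.0290178; B: 0.163539.
Posterior ∝ prior × likelihood. Numerator for B: 0.2·0.163539 = 0.0327079.
Normalizing constant: 0.8·0.0290178 + 0.2·0.163539 = 0.0559221.
P(B | observation) = 0.0327079 / 0.0559221 = 0.584883.

0.585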